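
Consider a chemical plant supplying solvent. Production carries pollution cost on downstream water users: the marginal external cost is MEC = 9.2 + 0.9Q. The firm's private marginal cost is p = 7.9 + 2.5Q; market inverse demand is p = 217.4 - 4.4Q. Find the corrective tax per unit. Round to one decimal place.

Social marginal cost = private MC + MEC = 17.1 + 3.4Q.
Set SMC = demand: 17.1 + 3.4Q = 217.4 - 4.4Q → Q* = 25.6795.
The Pigouvian tax equals MEC at Q*: 9.2 + 0.9×25.6795 = 32.3116.

tax = 32.3 per unit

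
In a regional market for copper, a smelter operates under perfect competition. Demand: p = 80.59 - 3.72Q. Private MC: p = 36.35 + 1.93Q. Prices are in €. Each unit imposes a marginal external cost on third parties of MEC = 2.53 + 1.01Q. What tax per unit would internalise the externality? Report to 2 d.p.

tax = €8.86 per unit

Social marginal cost = private MC + MEC = 38.88 + 2.94Q.
Set SMC = demand: 38.88 + 2.94Q = 80.59 - 3.72Q → Q* = 6.2628.
The Pigouvian tax equals MEC at Q*: 2.53 + 1.01×6.2628 = 8.8554.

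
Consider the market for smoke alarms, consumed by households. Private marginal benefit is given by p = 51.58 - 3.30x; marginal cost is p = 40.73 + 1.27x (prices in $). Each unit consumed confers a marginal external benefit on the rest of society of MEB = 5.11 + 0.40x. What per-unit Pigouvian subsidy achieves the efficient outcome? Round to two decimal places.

subsidy = $6.64 per unit

Social marginal benefit = demand + MEB = 56.69 - 2.90x.
Set SMB = MC: 56.69 - 2.90x = 40.73 + 1.27x → x* = 3.8273.
The Pigouvian subsidy equals MEB at x*: 5.11 + 0.40×3.8273 = 6.6409.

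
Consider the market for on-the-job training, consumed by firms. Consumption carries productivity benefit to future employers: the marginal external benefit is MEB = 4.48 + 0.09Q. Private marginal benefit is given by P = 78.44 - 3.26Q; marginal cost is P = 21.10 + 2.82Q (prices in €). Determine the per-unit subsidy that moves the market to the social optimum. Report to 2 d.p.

Social marginal benefit = demand + MEB = 82.92 - 3.17Q.
Set SMB = MC: 82.92 - 3.17Q = 21.10 + 2.82Q → Q* = 10.3205.
The Pigouvian subsidy equals MEB at Q*: 4.48 + 0.09×10.3205 = 5.4088.

subsidy = €5.41 per unit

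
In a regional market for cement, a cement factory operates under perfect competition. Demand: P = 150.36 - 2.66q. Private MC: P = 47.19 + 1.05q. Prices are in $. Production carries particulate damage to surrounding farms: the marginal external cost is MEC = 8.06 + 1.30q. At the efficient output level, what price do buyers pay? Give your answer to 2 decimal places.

Social marginal cost = private MC + MEC = 55.25 + 2.35q.
Set SMC = demand: 55.25 + 2.35q = 150.36 - 2.66q → q* = 18.9840.
Consumer price on the demand curve at q*: 150.36 − 2.66×18.9840 = 99.8626.

P = $99.86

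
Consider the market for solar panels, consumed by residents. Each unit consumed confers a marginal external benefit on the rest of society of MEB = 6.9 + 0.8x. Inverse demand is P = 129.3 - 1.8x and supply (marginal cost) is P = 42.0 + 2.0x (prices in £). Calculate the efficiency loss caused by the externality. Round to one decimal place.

DWL = £106.5

Market equilibrium (private): 42.0 + 2.0x = 129.3 - 1.8x → x_m = 22.9737.
Social marginal benefit = demand + MEB = 136.2 - x.
Set SMB = MC: 136.2 - x = 42.0 + 2.0x → x* = 31.4000.
Height of the DWL triangle at x_m is SMB(x_m) − MC(x_m) = MEB(x_m) = 25.2789.
DWL = ½ × 8.4263 × 25.2789 = 106.5038.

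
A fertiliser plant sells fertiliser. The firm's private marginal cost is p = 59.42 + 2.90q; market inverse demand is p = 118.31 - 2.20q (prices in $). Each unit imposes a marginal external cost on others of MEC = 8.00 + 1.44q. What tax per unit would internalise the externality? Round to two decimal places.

Social marginal cost = private MC + MEC = 67.42 + 4.34q.
Set SMC = demand: 67.42 + 4.34q = 118.31 - 2.20q → q* = 7.7813.
The Pigouvian tax equals MEC at q*: 8.00 + 1.44×7.7813 = 19.2051.

tax = $19.21 per unit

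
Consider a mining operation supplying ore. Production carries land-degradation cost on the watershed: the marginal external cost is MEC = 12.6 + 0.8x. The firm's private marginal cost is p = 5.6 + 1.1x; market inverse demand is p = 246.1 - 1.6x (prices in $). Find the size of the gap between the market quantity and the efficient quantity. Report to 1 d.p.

24.0 units

Market equilibrium (private): 5.6 + 1.1x = 246.1 - 1.6x → x_m = 89.0741.
Social marginal cost = private MC + MEC = 18.2 + 1.9x.
Set SMC = demand: 18.2 + 1.9x = 246.1 - 1.6x → x* = 65.1143.
Gap = |89.0741 − 65.1143| = 23.9598.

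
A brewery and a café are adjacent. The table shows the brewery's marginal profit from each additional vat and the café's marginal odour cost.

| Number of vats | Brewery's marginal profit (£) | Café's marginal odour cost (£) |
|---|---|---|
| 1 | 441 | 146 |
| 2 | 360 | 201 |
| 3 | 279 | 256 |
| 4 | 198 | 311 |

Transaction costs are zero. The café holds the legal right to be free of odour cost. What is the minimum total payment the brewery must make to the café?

£603

Efficient level: marginal profit ≥ marginal odour cost through level 3, so k* = 3.
With the café holding the right, the brewery must at least compensate total damage at k*: 146 + 201 + 256 = 603.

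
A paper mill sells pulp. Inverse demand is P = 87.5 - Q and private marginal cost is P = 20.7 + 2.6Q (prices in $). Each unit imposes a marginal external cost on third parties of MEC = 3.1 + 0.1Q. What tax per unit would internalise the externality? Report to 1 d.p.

Social marginal cost = private MC + MEC = 23.8 + 2.7Q.
Set SMC = demand: 23.8 + 2.7Q = 87.5 - Q → Q* = 17.2162.
The Pigouvian tax equals MEC at Q*: 3.1 + 0.1×17.2162 = 4.8216.

tax = $4.8 per unit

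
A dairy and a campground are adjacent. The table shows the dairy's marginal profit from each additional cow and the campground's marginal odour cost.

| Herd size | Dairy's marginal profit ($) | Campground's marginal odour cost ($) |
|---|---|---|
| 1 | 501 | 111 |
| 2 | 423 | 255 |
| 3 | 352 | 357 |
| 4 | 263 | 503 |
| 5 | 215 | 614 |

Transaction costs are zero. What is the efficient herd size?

Bargaining reaches the level where marginal profit last exceeds marginal odour cost.
That holds through level 2 (423 ≥ 255) but not at 3 (352 < 357).

2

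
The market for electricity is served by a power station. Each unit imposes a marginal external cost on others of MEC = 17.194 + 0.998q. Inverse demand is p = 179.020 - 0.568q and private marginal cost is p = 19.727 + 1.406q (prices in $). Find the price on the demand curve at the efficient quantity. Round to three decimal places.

P = $151.862

Social marginal cost = private MC + MEC = 36.921 + 2.404q.
Set SMC = demand: 36.921 + 2.404q = 179.020 - 0.568q → q* = 47.8126.
Consumer price on the demand curve at q*: 179.020 − 0.568×47.8126 = 151.8624.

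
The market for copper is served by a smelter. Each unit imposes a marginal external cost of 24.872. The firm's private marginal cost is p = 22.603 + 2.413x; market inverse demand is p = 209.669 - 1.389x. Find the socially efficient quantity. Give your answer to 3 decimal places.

x* = 42.660

Social marginal cost = private MC + MEC = 47.475 + 2.413x.
Set SMC = demand: 47.475 + 2.413x = 209.669 - 1.389x → x* = 42.6602.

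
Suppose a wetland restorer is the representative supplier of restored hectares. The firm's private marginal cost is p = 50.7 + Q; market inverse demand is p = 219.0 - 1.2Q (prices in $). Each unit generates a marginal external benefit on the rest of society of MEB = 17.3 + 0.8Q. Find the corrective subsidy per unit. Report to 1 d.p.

subsidy = $123.4 per unit

Social marginal cost = private MC − MEB = 33.4 + 0.2Q.
Set SMC = demand: 33.4 + 0.2Q = 219.0 - 1.2Q → Q* = 132.5714.
The Pigouvian subsidy equals MEB at Q*: 17.3 + 0.8×132.5714 = 123.3571.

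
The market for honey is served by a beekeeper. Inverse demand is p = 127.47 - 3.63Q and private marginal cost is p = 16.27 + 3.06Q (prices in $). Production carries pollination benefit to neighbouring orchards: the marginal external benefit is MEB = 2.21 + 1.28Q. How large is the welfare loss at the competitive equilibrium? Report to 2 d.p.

DWL = $50.98

Market equilibrium (private): 16.27 + 3.06Q = 127.47 - 3.63Q → Q_m = 16.6218.
Social marginal cost = private MC − MEB = 14.06 + 1.78Q.
Set SMC = demand: 14.06 + 1.78Q = 127.47 - 3.63Q → Q* = 20.9630.
Height of the DWL triangle at Q_m is demand(Q_m) − SMC(Q_m) = MEB(Q_m) = 23.4859.
DWL = ½ × 4.3412 × 23.4859 = 50.9785.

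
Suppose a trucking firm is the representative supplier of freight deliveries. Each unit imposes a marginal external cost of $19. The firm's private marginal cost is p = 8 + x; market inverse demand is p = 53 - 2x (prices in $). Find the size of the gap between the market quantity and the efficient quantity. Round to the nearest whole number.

6 units

Market equilibrium (private): 8 + x = 53 - 2x → x_m = 15.0000.
Social marginal cost = private MC + MEC = 27 + x.
Set SMC = demand: 27 + x = 53 - 2x → x* = 8.6667.
Gap = |15.0000 − 8.6667| = 6.3333.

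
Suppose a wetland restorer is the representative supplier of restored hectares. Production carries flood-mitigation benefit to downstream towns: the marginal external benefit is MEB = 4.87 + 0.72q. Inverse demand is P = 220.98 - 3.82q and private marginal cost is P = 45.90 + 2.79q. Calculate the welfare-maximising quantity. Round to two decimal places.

Social marginal cost = private MC − MEB = 41.03 + 2.07q.
Set SMC = demand: 41.03 + 2.07q = 220.98 - 3.82q → q* = 30.5518.

q* = 30.55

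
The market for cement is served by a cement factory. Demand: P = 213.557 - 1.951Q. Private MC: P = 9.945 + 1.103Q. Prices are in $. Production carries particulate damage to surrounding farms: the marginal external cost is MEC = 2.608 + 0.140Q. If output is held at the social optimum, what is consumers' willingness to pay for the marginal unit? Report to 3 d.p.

P = $90.777

Social marginal cost = private MC + MEC = 12.553 + 1.243Q.
Set SMC = demand: 12.553 + 1.243Q = 213.557 - 1.951Q → Q* = 62.9317.
Consumer price on the demand curve at Q*: 213.557 − 1.951×62.9317 = 90.7773.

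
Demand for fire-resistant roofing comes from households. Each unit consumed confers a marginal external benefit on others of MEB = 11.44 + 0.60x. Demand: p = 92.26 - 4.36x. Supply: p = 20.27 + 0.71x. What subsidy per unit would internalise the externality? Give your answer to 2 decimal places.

Social marginal benefit = demand + MEB = 103.70 - 3.76x.
Set SMB = MC: 103.70 - 3.76x = 20.27 + 0.71x → x* = 18.6644.
The Pigouvian subsidy equals MEB at x*: 11.44 + 0.60×18.6644 = 22.6386.

subsidy = 22.64 per unit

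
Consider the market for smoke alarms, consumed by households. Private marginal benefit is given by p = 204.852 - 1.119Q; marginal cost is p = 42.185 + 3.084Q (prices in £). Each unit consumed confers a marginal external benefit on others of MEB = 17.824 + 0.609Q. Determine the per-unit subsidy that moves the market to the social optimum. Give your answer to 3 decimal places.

subsidy = £48.408 per unit

Social marginal benefit = demand + MEB = 222.676 - 0.510Q.
Set SMB = MC: 222.676 - 0.510Q = 42.185 + 3.084Q → Q* = 50.2201.
The Pigouvian subsidy equals MEB at Q*: 17.824 + 0.609×50.2201 = 48.4080.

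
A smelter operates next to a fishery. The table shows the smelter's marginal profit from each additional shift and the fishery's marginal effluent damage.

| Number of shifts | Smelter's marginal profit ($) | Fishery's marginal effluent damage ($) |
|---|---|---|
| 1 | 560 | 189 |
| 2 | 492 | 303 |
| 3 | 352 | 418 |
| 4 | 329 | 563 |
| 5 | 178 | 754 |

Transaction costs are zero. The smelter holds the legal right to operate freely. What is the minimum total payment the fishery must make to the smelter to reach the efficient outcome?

Left alone the smelter would choose level 5 (marginal profit stays positive).
Efficient level: k* = 2 (marginal profit ≥ marginal effluent damage through 2).
The fishery must at least cover the smelter's forgone profit from cutting 5→2: 352 + 329 + 178 = 859.

$859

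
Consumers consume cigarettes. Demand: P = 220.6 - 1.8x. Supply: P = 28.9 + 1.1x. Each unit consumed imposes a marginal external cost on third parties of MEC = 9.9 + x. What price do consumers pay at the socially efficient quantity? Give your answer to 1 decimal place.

P = 136.7

Social marginal benefit = demand − MEC = 210.7 - 2.8x.
Set SMB = MC: 210.7 - 2.8x = 28.9 + 1.1x → x* = 46.6154.
Consumer price on the demand curve at x*: 220.6 − 1.8×46.6154 = 136.6923.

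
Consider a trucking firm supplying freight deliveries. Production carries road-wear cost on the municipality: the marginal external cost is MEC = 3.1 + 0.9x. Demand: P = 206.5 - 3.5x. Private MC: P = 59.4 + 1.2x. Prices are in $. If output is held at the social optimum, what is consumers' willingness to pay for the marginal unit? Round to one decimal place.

Social marginal cost = private MC + MEC = 62.5 + 2.1x.
Set SMC = demand: 62.5 + 2.1x = 206.5 - 3.5x → x* = 25.7143.
Consumer price on the demand curve at x*: 206.5 − 3.5×25.7143 = 116.5000.

P = $116.5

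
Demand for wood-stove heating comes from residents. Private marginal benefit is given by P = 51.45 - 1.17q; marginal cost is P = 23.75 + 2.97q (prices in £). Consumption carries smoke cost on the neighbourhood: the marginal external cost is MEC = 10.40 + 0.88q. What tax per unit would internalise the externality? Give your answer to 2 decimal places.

Social marginal benefit = demand − MEC = 41.05 - 2.05q.
Set SMB = MC: 41.05 - 2.05q = 23.75 + 2.97q → q* = 3.4462.
The Pigouvian tax equals MEC at q*: 10.40 + 0.88×3.4462 = 13.4327.

tax = £13.43 per unit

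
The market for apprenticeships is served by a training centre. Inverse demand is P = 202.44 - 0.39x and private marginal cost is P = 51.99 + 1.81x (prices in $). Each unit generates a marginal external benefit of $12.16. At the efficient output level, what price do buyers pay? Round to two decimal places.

P = $173.61

Social marginal cost = private MC − MEB = 39.83 + 1.81x.
Set SMC = demand: 39.83 + 1.81x = 202.44 - 0.39x → x* = 73.9136.
Consumer price on the demand curve at x*: 202.44 − 0.39×73.9136 = 173.6137.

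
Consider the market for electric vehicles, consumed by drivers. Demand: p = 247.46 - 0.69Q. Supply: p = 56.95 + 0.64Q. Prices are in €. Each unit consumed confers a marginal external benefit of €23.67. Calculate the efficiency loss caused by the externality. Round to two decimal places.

DWL = €210.63

Market equilibrium (private): 56.95 + 0.64Q = 247.46 - 0.69Q → Q_m = 143.2406.
Social marginal benefit = demand + MEB = 271.13 - 0.69Q.
Set SMB = MC: 271.13 - 0.69Q = 56.95 + 0.64Q → Q* = 161.0376.
Between Q* and Q_m the wedge SMB − MC runs linearly from 0 to MEB(Q_m), so the loss is a triangle.
DWL = ½ × 17.7970 × 23.6700 = 210.6275.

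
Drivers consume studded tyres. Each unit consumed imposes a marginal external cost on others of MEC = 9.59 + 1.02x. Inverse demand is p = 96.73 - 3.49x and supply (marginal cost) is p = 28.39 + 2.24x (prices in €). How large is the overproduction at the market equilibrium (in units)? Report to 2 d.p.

3.22 units

Market equilibrium (private): 28.39 + 2.24x = 96.73 - 3.49x → x_m = 11.9267.
Social marginal benefit = demand − MEC = 87.14 - 4.51x.
Set SMB = MC: 87.14 - 4.51x = 28.39 + 2.24x → x* = 8.7037.
Gap = |11.9267 − 8.7037| = 3.2230.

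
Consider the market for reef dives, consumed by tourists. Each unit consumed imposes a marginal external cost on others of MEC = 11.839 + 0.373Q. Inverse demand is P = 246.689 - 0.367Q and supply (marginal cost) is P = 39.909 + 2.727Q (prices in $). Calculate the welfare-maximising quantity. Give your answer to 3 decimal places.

Social marginal benefit = demand − MEC = 234.850 - 0.740Q.
Set SMB = MC: 234.850 - 0.740Q = 39.909 + 2.727Q → Q* = 56.2276.

Q* = 56.228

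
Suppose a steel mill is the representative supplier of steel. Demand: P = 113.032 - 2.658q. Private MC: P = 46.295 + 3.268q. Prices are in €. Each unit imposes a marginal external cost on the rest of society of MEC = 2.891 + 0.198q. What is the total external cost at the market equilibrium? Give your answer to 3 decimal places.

Market equilibrium (private): 46.295 + 3.268q = 113.032 - 2.658q → q_m = 11.2617.
Total external cost = ∫₀^{q_m} (2.891 + 0.198q) dq = 2.891×11.2617 + ½×0.198×11.2617² = 45.1133.

€45.113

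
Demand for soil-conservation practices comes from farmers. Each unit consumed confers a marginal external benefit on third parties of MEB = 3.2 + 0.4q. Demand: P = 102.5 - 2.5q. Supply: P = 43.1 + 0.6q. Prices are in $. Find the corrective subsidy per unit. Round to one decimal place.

Social marginal benefit = demand + MEB = 105.7 - 2.1q.
Set SMB = MC: 105.7 - 2.1q = 43.1 + 0.6q → q* = 23.1852.
The Pigouvian subsidy equals MEB at q*: 3.2 + 0.4×23.1852 = 12.4741.

subsidy = $12.5 per unit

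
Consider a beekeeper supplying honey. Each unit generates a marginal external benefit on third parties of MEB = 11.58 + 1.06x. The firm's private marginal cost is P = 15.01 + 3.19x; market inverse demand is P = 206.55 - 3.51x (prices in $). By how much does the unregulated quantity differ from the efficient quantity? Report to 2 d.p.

7.43 units

Market equilibrium (private): 15.01 + 3.19x = 206.55 - 3.51x → x_m = 28.5881.
Social marginal cost = private MC − MEB = 3.43 + 2.13x.
Set SMC = demand: 3.43 + 2.13x = 206.55 - 3.51x → x* = 36.0142.
Gap = |28.5881 − 36.0142| = 7.4261.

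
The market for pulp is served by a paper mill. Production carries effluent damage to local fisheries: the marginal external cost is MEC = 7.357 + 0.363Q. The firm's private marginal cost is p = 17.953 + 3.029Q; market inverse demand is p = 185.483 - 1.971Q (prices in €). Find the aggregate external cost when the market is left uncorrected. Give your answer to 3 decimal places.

€450.265

Market equilibrium (private): 17.953 + 3.029Q = 185.483 - 1.971Q → Q_m = 33.5060.
Total external cost = ∫₀^{Q_m} (7.357 + 0.363Q) dQ = 7.357×33.5060 + ½×0.363×33.5060² = 450.2650.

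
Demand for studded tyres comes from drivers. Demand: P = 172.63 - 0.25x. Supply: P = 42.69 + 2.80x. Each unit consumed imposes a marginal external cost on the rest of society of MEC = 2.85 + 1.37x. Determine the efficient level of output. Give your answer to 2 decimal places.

x* = 28.75

Social marginal benefit = demand − MEC = 169.78 - 1.62x.
Set SMB = MC: 169.78 - 1.62x = 42.69 + 2.80x → x* = 28.7534.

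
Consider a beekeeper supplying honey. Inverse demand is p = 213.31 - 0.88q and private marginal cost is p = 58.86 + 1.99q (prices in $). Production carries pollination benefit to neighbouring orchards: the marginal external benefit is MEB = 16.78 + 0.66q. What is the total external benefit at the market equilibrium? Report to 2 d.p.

$1858.73

Market equilibrium (private): 58.86 + 1.99q = 213.31 - 0.88q → q_m = 53.8153.
Total external benefit = ∫₀^{q_m} (16.78 + 0.66q) dq = 16.78×53.8153 + ½×0.66×53.8153² = 1858.7293.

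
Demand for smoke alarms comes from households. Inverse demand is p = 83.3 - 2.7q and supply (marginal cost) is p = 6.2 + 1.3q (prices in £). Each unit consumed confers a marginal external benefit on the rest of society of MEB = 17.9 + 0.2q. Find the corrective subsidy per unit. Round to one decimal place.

Social marginal benefit = demand + MEB = 101.2 - 2.5q.
Set SMB = MC: 101.2 - 2.5q = 6.2 + 1.3q → q* = 25.0000.
The Pigouvian subsidy equals MEB at q*: 17.9 + 0.2×25.0000 = 22.9000.

subsidy = £22.9 per unit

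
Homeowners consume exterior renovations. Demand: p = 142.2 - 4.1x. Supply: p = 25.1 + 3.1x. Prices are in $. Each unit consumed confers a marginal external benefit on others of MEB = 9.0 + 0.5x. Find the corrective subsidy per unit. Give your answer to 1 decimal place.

subsidy = $18.4 per unit

Social marginal benefit = demand + MEB = 151.2 - 3.6x.
Set SMB = MC: 151.2 - 3.6x = 25.1 + 3.1x → x* = 18.8209.
The Pigouvian subsidy equals MEB at x*: 9.0 + 0.5×18.8209 = 18.4105.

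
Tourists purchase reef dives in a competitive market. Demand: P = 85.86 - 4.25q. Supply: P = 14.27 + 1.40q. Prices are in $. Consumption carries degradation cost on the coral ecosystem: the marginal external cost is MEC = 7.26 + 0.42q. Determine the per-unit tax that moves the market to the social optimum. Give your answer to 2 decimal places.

Social marginal benefit = demand − MEC = 78.60 - 4.67q.
Set SMB = MC: 78.60 - 4.67q = 14.27 + 1.40q → q* = 10.5980.
The Pigouvian tax equals MEC at q*: 7.26 + 0.42×10.5980 = 11.7112.

tax = $11.71 per unit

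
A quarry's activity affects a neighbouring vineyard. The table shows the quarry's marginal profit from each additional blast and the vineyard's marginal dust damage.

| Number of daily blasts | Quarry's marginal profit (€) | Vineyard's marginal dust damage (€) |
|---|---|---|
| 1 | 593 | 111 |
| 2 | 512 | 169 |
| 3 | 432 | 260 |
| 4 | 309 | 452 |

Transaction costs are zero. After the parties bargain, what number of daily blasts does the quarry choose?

3

Bargaining reaches the level where marginal profit last exceeds marginal dust damage.
That holds through level 3 (432 ≥ 260) but not at 4 (309 < 452).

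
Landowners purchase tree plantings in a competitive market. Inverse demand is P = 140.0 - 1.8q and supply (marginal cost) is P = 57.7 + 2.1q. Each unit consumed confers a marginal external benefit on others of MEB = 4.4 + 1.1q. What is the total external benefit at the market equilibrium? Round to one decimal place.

337.8

Market equilibrium (private): 57.7 + 2.1q = 140.0 - 1.8q → q_m = 21.1026.
Total external benefit = ∫₀^{q_m} (4.4 + 1.1q) dq = 4.4×21.1026 + ½×1.1×21.1026² = 337.7773.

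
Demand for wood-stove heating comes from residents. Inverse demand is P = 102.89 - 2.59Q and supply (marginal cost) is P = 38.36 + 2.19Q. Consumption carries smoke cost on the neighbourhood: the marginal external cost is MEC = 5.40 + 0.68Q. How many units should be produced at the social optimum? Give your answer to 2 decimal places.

Social marginal benefit = demand − MEC = 97.49 - 3.27Q.
Set SMB = MC: 97.49 - 3.27Q = 38.36 + 2.19Q → Q* = 10.8297.

Q* = 10.83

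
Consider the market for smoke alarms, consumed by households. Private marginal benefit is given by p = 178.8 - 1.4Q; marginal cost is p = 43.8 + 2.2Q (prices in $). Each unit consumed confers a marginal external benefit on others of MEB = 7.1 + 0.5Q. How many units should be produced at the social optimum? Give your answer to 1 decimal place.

Social marginal benefit = demand + MEB = 185.9 - 0.9Q.
Set SMB = MC: 185.9 - 0.9Q = 43.8 + 2.2Q → Q* = 45.8387.

Q* = 45.8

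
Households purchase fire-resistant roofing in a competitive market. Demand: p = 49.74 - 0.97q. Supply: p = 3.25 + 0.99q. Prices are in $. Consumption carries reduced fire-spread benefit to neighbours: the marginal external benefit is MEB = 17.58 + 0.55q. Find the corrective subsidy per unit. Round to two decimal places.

subsidy = $42.57 per unit

Social marginal benefit = demand + MEB = 67.32 - 0.42q.
Set SMB = MC: 67.32 - 0.42q = 3.25 + 0.99q → q* = 45.4397.
The Pigouvian subsidy equals MEB at q*: 17.58 + 0.55×45.4397 = 42.5718.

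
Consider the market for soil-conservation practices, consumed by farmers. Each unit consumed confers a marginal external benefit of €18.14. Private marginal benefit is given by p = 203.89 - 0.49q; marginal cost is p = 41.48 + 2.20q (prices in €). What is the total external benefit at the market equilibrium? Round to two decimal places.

€1095.21

Market equilibrium (private): 41.48 + 2.20q = 203.89 - 0.49q → q_m = 60.3755.
Total external benefit = MEB × q_m = 18.14 × 60.3755 = 1095.2116.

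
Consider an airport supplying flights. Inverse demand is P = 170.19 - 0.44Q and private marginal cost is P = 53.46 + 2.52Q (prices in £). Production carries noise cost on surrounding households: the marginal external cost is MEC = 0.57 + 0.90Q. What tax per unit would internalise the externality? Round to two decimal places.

tax = £27.65 per unit

Social marginal cost = private MC + MEC = 54.03 + 3.42Q.
Set SMC = demand: 54.03 + 3.42Q = 170.19 - 0.44Q → Q* = 30.0933.
The Pigouvian tax equals MEC at Q*: 0.57 + 0.90×30.0933 = 27.6540.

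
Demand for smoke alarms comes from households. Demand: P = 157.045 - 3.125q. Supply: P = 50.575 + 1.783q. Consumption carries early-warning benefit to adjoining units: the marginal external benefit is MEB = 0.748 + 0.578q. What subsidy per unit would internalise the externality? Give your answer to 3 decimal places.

Social marginal benefit = demand + MEB = 157.793 - 2.547q.
Set SMB = MC: 157.793 - 2.547q = 50.575 + 1.783q → q* = 24.7617.
The Pigouvian subsidy equals MEB at q*: 0.748 + 0.578×24.7617 = 15.0603.

subsidy = 15.060 per unit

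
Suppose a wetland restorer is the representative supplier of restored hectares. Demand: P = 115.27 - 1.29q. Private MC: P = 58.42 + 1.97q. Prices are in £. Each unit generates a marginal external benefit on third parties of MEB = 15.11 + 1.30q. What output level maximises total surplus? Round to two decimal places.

Social marginal cost = private MC − MEB = 43.31 + 0.67q.
Set SMC = demand: 43.31 + 0.67q = 115.27 - 1.29q → q* = 36.7143.

q* = 36.71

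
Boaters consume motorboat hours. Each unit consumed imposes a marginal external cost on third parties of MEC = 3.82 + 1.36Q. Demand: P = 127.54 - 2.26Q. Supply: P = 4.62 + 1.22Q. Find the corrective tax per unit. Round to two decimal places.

Social marginal benefit = demand − MEC = 123.72 - 3.62Q.
Set SMB = MC: 123.72 - 3.62Q = 4.62 + 1.22Q → Q* = 24.6074.
The Pigouvian tax equals MEC at Q*: 3.82 + 1.36×24.6074 = 37.2861.

tax = 37.29 per unit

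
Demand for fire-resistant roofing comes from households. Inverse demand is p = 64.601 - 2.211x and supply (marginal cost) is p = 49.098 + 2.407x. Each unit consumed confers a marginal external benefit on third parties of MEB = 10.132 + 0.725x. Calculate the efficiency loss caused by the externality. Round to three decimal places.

Market equilibrium (private): 49.098 + 2.407x = 64.601 - 2.211x → x_m = 3.3571.
Social marginal benefit = demand + MEB = 74.733 - 1.486x.
Set SMB = MC: 74.733 - 1.486x = 49.098 + 2.407x → x* = 6.5849.
Between x* and x_m the wedge SMB − MC runs linearly from 0 to MEB(x_m), so the loss is a triangle.
DWL = ½ × 3.2278 × 12.5659 = 20.2801.

DWL = 20.280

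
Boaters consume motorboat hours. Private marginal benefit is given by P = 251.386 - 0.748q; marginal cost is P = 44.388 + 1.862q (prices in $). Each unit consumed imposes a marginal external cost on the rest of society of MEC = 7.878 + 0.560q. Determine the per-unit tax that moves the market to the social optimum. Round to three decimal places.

Social marginal benefit = demand − MEC = 243.508 - 1.308q.
Set SMB = MC: 243.508 - 1.308q = 44.388 + 1.862q → q* = 62.8139.
The Pigouvian tax equals MEC at q*: 7.878 + 0.560×62.8139 = 43.0538.

tax = $43.054 per unit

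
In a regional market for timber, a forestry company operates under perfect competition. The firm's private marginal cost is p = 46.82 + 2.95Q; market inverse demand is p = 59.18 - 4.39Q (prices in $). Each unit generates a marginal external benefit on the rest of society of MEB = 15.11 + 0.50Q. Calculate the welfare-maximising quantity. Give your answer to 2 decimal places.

Social marginal cost = private MC − MEB = 31.71 + 2.45Q.
Set SMC = demand: 31.71 + 2.45Q = 59.18 - 4.39Q → Q* = 4.0161.

Q* = 4.02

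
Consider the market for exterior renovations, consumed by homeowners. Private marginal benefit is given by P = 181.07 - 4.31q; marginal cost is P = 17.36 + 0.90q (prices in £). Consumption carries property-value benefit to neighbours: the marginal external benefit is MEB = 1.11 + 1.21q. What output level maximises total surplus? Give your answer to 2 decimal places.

q* = 41.21

Social marginal benefit = demand + MEB = 182.18 - 3.10q.
Set SMB = MC: 182.18 - 3.10q = 17.36 + 0.90q → q* = 41.2050.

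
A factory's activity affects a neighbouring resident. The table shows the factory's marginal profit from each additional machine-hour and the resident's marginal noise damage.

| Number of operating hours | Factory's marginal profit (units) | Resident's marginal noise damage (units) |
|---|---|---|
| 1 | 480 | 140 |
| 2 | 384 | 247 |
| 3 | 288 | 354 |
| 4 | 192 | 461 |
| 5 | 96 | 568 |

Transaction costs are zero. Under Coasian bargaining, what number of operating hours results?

Bargaining reaches the level where marginal profit last exceeds marginal noise damage.
That holds through level 2 (384 ≥ 247) but not at 3 (288 < 354).

2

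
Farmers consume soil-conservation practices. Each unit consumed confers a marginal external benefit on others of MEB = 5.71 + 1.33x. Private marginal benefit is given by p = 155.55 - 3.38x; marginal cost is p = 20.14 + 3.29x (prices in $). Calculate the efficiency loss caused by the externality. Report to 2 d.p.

Market equilibrium (private): 20.14 + 3.29x = 155.55 - 3.38x → x_m = 20.3013.
Social marginal benefit = demand + MEB = 161.26 - 2.05x.
Set SMB = MC: 161.26 - 2.05x = 20.14 + 3.29x → x* = 26.4270.
Between x* and x_m the wedge SMB − MC runs linearly from 0 to MEB(x_m), so the loss is a triangle.
DWL = ½ × 6.1257 × 32.7108 = 100.1883.

DWL = $100.19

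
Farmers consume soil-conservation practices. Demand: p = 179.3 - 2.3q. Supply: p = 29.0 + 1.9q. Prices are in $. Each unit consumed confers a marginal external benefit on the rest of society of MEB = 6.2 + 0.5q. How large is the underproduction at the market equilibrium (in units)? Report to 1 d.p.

Market equilibrium (private): 29.0 + 1.9q = 179.3 - 2.3q → q_m = 35.7857.
Social marginal benefit = demand + MEB = 185.5 - 1.8q.
Set SMB = MC: 185.5 - 1.8q = 29.0 + 1.9q → q* = 42.2973.
Gap = |35.7857 − 42.2973| = 6.5116.

6.5 units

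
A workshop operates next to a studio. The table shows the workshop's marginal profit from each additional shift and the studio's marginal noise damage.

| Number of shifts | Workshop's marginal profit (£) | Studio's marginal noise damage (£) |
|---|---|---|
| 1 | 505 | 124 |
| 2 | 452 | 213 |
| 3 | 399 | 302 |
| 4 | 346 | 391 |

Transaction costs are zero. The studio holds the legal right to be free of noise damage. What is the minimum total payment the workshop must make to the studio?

Efficient level: marginal profit ≥ marginal noise damage through level 3, so k* = 3.
With the studio holding the right, the workshop must at least compensate total damage at k*: 124 + 213 + 302 = 639.

£639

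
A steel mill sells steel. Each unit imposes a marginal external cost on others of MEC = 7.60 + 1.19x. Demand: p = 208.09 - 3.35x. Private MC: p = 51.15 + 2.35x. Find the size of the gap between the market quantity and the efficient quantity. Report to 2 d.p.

Market equilibrium (private): 51.15 + 2.35x = 208.09 - 3.35x → x_m = 27.5333.
Social marginal cost = private MC + MEC = 58.75 + 3.54x.
Set SMC = demand: 58.75 + 3.54x = 208.09 - 3.35x → x* = 21.6749.
Gap = |27.5333 − 21.6749| = 5.8584.

5.86 units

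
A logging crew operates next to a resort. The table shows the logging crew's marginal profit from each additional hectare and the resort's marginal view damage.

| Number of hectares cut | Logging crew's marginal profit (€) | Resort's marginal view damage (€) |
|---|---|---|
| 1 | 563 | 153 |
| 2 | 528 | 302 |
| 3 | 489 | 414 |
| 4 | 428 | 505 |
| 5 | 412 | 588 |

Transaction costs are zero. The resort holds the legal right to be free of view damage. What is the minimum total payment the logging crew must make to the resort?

€869

Efficient level: marginal profit ≥ marginal view damage through level 3, so k* = 3.
With the resort holding the right, the logging crew must at least compensate total damage at k*: 153 + 302 + 414 = 869.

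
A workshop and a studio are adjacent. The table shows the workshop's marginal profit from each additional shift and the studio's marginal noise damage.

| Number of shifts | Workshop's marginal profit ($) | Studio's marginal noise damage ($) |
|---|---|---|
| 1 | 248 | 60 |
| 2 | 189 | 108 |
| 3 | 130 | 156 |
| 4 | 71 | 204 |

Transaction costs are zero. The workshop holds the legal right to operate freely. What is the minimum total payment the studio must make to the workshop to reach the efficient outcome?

Left alone the workshop would choose level 4 (marginal profit stays positive).
Efficient level: k* = 2 (marginal profit ≥ marginal noise damage through 2).
The studio must at least cover the workshop's forgone profit from cutting 4→2: 130 + 71 = 201.

$201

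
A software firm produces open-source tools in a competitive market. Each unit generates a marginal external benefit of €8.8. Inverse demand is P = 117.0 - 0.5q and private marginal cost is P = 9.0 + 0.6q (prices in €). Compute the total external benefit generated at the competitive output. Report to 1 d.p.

€864.0

Market equilibrium (private): 9.0 + 0.6q = 117.0 - 0.5q → q_m = 98.1818.
Total external benefit = MEB × q_m = 8.8 × 98.1818 = 863.9998.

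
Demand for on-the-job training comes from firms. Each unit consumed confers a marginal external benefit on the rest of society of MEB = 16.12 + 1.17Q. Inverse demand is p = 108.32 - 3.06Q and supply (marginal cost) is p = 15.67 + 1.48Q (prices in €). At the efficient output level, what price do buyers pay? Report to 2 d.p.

Social marginal benefit = demand + MEB = 124.44 - 1.89Q.
Set SMB = MC: 124.44 - 1.89Q = 15.67 + 1.48Q → Q* = 32.2760.
Consumer price on the demand curve at Q*: 108.32 − 3.06×32.2760 = 9.5554.

P = €9.56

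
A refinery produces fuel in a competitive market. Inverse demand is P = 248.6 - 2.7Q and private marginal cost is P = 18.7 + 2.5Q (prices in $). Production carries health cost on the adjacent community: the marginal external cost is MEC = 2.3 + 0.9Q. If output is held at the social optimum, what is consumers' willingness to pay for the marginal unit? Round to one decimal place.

P = $147.9

Social marginal cost = private MC + MEC = 21.0 + 3.4Q.
Set SMC = demand: 21.0 + 3.4Q = 248.6 - 2.7Q → Q* = 37.3115.
Consumer price on the demand curve at Q*: 248.6 − 2.7×37.3115 = 147.8590.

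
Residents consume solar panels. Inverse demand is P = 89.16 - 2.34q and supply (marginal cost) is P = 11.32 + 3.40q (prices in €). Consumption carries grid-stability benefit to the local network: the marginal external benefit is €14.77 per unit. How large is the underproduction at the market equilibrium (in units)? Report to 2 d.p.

2.57 units

Market equilibrium (private): 11.32 + 3.40q = 89.16 - 2.34q → q_m = 13.5610.
Social marginal benefit = demand + MEB = 103.93 - 2.34q.
Set SMB = MC: 103.93 - 2.34q = 11.32 + 3.40q → q* = 16.1341.
Gap = |13.5610 − 16.1341| = 2.5731.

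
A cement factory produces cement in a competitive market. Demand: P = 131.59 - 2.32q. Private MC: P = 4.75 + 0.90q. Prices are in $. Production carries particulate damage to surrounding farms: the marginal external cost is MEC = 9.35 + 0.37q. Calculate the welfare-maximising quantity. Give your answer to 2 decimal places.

Social marginal cost = private MC + MEC = 14.10 + 1.27q.
Set SMC = demand: 14.10 + 1.27q = 131.59 - 2.32q → q* = 32.7270.

q* = 32.73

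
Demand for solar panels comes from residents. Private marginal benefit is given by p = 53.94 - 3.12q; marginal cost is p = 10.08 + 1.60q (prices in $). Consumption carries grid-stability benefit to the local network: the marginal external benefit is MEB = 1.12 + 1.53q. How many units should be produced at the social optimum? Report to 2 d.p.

Social marginal benefit = demand + MEB = 55.06 - 1.59q.
Set SMB = MC: 55.06 - 1.59q = 10.08 + 1.60q → q* = 14.1003.

q* = 14.10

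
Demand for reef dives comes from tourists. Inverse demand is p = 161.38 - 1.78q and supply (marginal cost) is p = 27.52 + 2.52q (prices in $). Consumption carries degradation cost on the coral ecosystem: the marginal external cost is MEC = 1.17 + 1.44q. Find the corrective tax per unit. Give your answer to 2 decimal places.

tax = $34.46 per unit

Social marginal benefit = demand − MEC = 160.21 - 3.22q.
Set SMB = MC: 160.21 - 3.22q = 27.52 + 2.52q → q* = 23.1167.
The Pigouvian tax equals MEC at q*: 1.17 + 1.44×23.1167 = 34.4580.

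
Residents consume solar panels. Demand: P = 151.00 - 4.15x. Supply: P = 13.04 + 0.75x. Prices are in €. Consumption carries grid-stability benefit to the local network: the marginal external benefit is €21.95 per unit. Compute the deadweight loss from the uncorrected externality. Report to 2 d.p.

Market equilibrium (private): 13.04 + 0.75x = 151.00 - 4.15x → x_m = 28.1551.
Social marginal benefit = demand + MEB = 172.95 - 4.15x.
Set SMB = MC: 172.95 - 4.15x = 13.04 + 0.75x → x* = 32.6347.
Between x* and x_m the wedge SMB − MC runs linearly from 0 to MEB(x_m), so the loss is a triangle.
DWL = ½ × 4.4796 × 21.9500 = 49.1636.

DWL = €49.16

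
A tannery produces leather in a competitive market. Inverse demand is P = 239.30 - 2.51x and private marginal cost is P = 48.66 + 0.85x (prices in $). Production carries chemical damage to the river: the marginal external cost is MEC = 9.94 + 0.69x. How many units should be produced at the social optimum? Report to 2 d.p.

x* = 44.62

Social marginal cost = private MC + MEC = 58.60 + 1.54x.
Set SMC = demand: 58.60 + 1.54x = 239.30 - 2.51x → x* = 44.6173.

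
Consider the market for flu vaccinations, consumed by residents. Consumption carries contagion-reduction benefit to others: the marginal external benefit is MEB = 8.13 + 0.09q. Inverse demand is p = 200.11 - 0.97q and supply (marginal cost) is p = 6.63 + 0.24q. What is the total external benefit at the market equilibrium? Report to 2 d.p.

2450.57

Market equilibrium (private): 6.63 + 0.24q = 200.11 - 0.97q → q_m = 159.9008.
Total external benefit = ∫₀^{q_m} (8.13 + 0.09q) dq = 8.13×159.9008 + ½×0.09×159.9008² = 2450.5655.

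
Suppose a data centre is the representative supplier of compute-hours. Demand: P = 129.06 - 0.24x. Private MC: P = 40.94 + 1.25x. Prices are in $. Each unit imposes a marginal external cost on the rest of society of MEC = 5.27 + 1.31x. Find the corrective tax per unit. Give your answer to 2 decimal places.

Social marginal cost = private MC + MEC = 46.21 + 2.56x.
Set SMC = demand: 46.21 + 2.56x = 129.06 - 0.24x → x* = 29.5893.
The Pigouvian tax equals MEC at x*: 5.27 + 1.31×29.5893 = 44.0320.

tax = $44.03 per unit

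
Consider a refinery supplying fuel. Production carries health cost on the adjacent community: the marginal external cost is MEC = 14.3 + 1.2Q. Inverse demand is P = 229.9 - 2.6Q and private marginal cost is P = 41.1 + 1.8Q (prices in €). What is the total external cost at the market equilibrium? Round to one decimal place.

€1718.3

Market equilibrium (private): 41.1 + 1.8Q = 229.9 - 2.6Q → Q_m = 42.9091.
Total external cost = ∫₀^{Q_m} (14.3 + 1.2Q) dQ = 14.3×42.9091 + ½×1.2×42.9091² = 1718.3146.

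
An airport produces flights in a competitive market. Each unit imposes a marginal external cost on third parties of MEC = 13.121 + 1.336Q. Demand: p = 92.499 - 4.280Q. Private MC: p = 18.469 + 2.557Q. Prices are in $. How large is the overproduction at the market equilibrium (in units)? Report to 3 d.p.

3.375 units

Market equilibrium (private): 18.469 + 2.557Q = 92.499 - 4.280Q → Q_m = 10.8278.
Social marginal cost = private MC + MEC = 31.590 + 3.893Q.
Set SMC = demand: 31.590 + 3.893Q = 92.499 - 4.280Q → Q* = 7.4525.
Gap = |10.8278 − 7.4525| = 3.3753.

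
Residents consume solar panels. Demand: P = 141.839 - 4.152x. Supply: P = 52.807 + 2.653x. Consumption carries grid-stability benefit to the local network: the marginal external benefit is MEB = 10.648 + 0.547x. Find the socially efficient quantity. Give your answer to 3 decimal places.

x* = 15.928

Social marginal benefit = demand + MEB = 152.487 - 3.605x.
Set SMB = MC: 152.487 - 3.605x = 52.807 + 2.653x → x* = 15.9284.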